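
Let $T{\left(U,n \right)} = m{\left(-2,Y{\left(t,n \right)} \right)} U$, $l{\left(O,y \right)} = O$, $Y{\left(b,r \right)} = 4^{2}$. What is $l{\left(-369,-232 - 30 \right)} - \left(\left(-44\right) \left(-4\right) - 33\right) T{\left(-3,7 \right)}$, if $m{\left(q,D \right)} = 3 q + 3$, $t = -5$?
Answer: $-1656$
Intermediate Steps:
$Y{\left(b,r \right)} = 16$
$m{\left(q,D \right)} = 3 + 3 q$
$T{\left(U,n \right)} = - 3 U$ ($T{\left(U,n \right)} = \left(3 + 3 \left(-2\right)\right) U = \left(3 - 6\right) U = - 3 U$)
$l{\left(-369,-232 - 30 \right)} - \left(\left(-44\right) \left(-4\right) - 33\right) T{\left(-3,7 \right)} = -369 - \left(\left(-44\right) \left(-4\right) - 33\right) \left(\left(-3\right) \left(-3\right)\right) = -369 - \left(176 - 33\right) 9 = -369 - 143 \cdot 9 = -369 - 1287 = -1656$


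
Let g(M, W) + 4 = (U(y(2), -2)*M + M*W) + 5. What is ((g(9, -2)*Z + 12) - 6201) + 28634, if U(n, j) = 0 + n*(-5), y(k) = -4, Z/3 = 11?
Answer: 27824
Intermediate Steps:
Z = 33 (Z = 3*11 = 33)
U(n, j) = -5*n (U(n, j) = 0 - 5*n = -5*n)
g(M, W) = 1 + 20*M + M*W (g(M, W) = -4 + (((-5*(-4))*M + M*W) + 5) = -4 + ((20*M + M*W) + 5) = -4 + (5 + 20*M + M*W) = 1 + 20*M + M*W)
((g(9, -2)*Z + 12) - 6201) + 28634 = (((1 + 20*9 + 9*(-2))*33 + 12) - 6201) + 28634 = (((1 + 180 - 18)*33 + 12) - 6201) + 28634 = ((163*33 + 12) - 6201) + 28634 = ((5379 + 12) - 6201) + 28634 = (5391 - 6201) + 28634 = -810 + 28634 = 27824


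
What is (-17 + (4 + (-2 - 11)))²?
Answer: 676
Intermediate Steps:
(-17 + (4 + (-2 - 11)))² = (-17 + (4 - 13))² = (-17 - 9)² = (-26)² = 676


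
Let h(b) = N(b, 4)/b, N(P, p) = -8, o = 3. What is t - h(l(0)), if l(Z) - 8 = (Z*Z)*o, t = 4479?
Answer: 4480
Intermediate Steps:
l(Z) = 8 + 3*Z² (l(Z) = 8 + (Z*Z)*3 = 8 + Z²*3 = 8 + 3*Z²)
h(b) = -8/b
t - h(l(0)) = 4479 - (-8)/(8 + 3*0²) = 4479 - (-8)/(8 + 3*0) = 4479 - (-8)/(8 + 0) = 4479 - (-8)/8 = 4479 - 1*(-1) = 4479 + 1 = 4480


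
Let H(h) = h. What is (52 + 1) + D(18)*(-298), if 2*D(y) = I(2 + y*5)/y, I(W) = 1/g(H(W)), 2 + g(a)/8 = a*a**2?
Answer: 5942931403/112130784 ≈ 53.000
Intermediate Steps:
g(a) = -16 + 8*a**3 (g(a) = -16 + 8*(a*a**2) = -16 + 8*a**3)
I(W) = 1/(-16 + 8*W**3)
D(y) = 1/(16*y*(-2 + (2 + 5*y)**3)) (D(y) = ((1/(8*(-2 + (2 + y*5)**3)))/y)/2 = ((1/(8*(-2 + (2 + 5*y)**3)))/y)/2 = (1/(8*y*(-2 + (2 + 5*y)**3)))/2 = 1/(16*y*(-2 + (2 + 5*y)**3)))
(52 + 1) + D(18)*(-298) = (52 + 1) + ((1/16)/(18*(-2 + (2 + 5*18)**3)))*(-298) = 53 + ((1/16)*(1/18)/(-2 + (2 + 90)**3))*(-298) = 53 + ((1/16)*(1/18)/(-2 + 92**3))*(-298) = 53 + ((1/16)*(1/18)/(-2 + 778688))*(-298) = 53 + ((1/16)*(1/18)/778686)*(-298) = 53 + ((1/16)*(1/18)*(1/778686))*(-298) = 53 + (1/224261568)*(-298) = 53 - 149/112130784 = 5942931403/112130784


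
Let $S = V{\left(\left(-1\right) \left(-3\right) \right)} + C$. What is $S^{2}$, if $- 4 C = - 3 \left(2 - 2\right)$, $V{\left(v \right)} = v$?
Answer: $9$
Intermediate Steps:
$C = 0$ ($C = - \frac{\left(-3\right) \left(2 - 2\right)}{4} = - \frac{\left(-3\right) 0}{4} = \left(- \frac{1}{4}\right) 0 = 0$)
$S = 3$ ($S = \left(-1\right) \left(-3\right) + 0 = 3 + 0 = 3$)
$S^{2} = 3^{2} = 9$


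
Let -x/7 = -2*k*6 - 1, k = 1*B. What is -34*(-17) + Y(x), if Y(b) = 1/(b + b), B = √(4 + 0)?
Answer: 202301/350 ≈ 578.00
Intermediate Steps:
B = 2 (B = √4 = 2)
k = 2 (k = 1*2 = 2)
x = 175 (x = -7*(-2*2*6 - 1) = -7*(-4*6 - 1) = -7*(-24 - 1) = -7*(-25) = 175)
Y(b) = 1/(2*b)
-34*(-17) + Y(x) = -34*(-17) + (½)/175 = 578 + (½)*(1/175) = 578 + 1/350 = 202301/350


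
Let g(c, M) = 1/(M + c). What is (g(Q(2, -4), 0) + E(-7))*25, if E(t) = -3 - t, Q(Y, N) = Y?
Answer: 225/2 ≈ 112.50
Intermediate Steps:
(g(Q(2, -4), 0) + E(-7))*25 = (1/(0 + 2) + (-3 - 1*(-7)))*25 = (1/2 + (-3 + 7))*25 = (½ + 4)*25 = (9/2)*25 = 225/2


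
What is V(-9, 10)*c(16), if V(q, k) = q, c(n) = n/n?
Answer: -9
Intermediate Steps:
c(n) = 1
V(-9, 10)*c(16) = -9*1 = -9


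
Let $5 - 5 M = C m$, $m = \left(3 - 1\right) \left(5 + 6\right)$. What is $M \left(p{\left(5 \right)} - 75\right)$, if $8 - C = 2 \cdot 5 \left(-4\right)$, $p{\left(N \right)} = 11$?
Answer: $\frac{67264}{5} \approx 13453.0$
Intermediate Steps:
$C = 48$ ($C = 8 - 2 \cdot 5 \left(-4\right) = 8 - 10 \left(-4\right) = 8 - -40 = 8 + 40 = 48$)
$m = 22$ ($m = \left(3 - 1\right) 11 = 2 \cdot 11 = 22$)
$M = - \frac{1051}{5}$ ($M = 1 - \frac{48 \cdot 22}{5} = 1 - \frac{1056}{5} = - \frac{1051}{5} \approx -210.2$)
$M \left(p{\left(5 \right)} - 75\right) = - \frac{1051 \left(11 - 75\right)}{5} = \left(- \frac{1051}{5}\right) \left(-64\right) = \frac{67264}{5}$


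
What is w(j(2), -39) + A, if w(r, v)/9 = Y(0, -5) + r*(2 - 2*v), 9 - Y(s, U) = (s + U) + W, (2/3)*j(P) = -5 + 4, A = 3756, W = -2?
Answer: 2820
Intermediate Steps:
j(P) = -3/2 (j(P) = 3*(-5 + 4)/2 = (3/2)*(-1) = -3/2)
Y(s, U) = 11 - U - s (Y(s, U) = 9 - ((s + U) - 2) = 9 - ((U + s) - 2) = 9 - (-2 + U + s) = 9 + (2 - U - s) = 11 - U - s)
w(r, v) = 144 + 9*r*(2 - 2*v) (w(r, v) = 9*((11 - 1*(-5) - 1*0) + r*(2 - 2*v)) = 9*((11 + 5 + 0) + r*(2 - 2*v)) = 9*(16 + r*(2 - 2*v)) = 144 + 9*r*(2 - 2*v))
w(j(2), -39) + A = (144 + 18*(-3/2) - 18*(-3/2)*(-39)) + 3756 = (144 - 27 - 1053) + 3756 = -936 + 3756 = 2820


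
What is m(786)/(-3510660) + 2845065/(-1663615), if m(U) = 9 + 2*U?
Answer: -666045737881/389359109060 ≈ -1.7106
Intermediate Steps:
m(786)/(-3510660) + 2845065/(-1663615) = (9 + 2*786)/(-3510660) + 2845065/(-1663615) = (9 + 1572)*(-1/3510660) + 2845065*(-1/1663615) = 1581*(-1/3510660) - 569013/332723 = -527/1170220 - 569013/332723 = -666045737881/389359109060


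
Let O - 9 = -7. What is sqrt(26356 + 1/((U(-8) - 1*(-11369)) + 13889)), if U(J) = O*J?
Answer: sqrt(16792951138026)/25242 ≈ 162.35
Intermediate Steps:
O = 2 (O = 9 - 7 = 2)
U(J) = 2*J
sqrt(26356 + 1/((U(-8) - 1*(-11369)) + 13889)) = sqrt(26356 + 1/((2*(-8) - 1*(-11369)) + 13889)) = sqrt(26356 + 1/((-16 + 11369) + 13889)) = sqrt(26356 + 1/(11353 + 13889)) = sqrt(26356 + 1/25242) = sqrt(665278153/25242) = sqrt(16792951138026)/25242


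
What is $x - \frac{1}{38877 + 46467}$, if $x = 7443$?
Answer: $\frac{635215391}{85344} \approx 7443.0$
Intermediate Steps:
$x - \frac{1}{38877 + 46467} = 7443 - \frac{1}{38877 + 46467} = 7443 - \frac{1}{85344} = \frac{635215391}{85344}$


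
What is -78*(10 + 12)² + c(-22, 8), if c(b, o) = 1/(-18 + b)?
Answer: -1510081/40 ≈ -37752.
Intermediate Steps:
-78*(10 + 12)² + c(-22, 8) = -78*(10 + 12)² + 1/(-18 - 22) = -78*22² + 1/(-40) = -78*484 - 1/40 = -37752 - 1/40 = -1510081/40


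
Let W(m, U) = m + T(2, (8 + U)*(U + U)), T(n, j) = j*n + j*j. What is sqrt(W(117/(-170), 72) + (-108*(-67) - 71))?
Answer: sqrt(3836203464610)/170 ≈ 11521.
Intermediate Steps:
T(n, j) = j**2 + j*n (T(n, j) = j*n + j**2 = j**2 + j*n)
W(m, U) = m + 2*U*(2 + 2*U*(8 + U))*(8 + U) (W(m, U) = m + ((8 + U)*(U + U))*((8 + U)*(U + U) + 2) = m + ((8 + U)*(2*U))*((8 + U)*(2*U) + 2) = m + (2*U*(8 + U))*(2*U*(8 + U) + 2) = m + (2*U*(8 + U))*(2 + 2*U*(8 + U)) = m + 2*U*(2 + 2*U*(8 + U))*(8 + U))
sqrt(W(117/(-170), 72) + (-108*(-67) - 71)) = sqrt((117/(-170) + 4*72*(1 + 72*(8 + 72))*(8 + 72)) + (-108*(-67) - 71)) = sqrt((117*(-1/170) + 4*72*(1 + 72*80)*80) + (7236 - 71)) = sqrt((-117/170 + 4*72*(1 + 5760)*80) + 7165) = sqrt((-117/170 + 4*72*5761*80) + 7165) = sqrt((-117/170 + 132733440) + 7165) = sqrt(22564684683/170 + 7165) = sqrt(22565902733/170) = sqrt(3836203464610)/170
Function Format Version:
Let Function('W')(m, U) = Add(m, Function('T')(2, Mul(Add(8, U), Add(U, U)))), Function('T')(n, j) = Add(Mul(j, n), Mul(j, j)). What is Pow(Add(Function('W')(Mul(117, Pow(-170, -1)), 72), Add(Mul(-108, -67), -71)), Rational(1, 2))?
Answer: Mul(Rational(1, 170), Pow(3836203464610, Rational(1, 2))) ≈ 11521.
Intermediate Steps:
Function('T')(n, j) = Add(Pow(j, 2), Mul(j, n)) (Function('T')(n, j) = Add(Mul(j, n), Pow(j, 2)) = Add(Pow(j, 2), Mul(j, n)))
Function('W')(m, U) = Add(m, Mul(2, U, Add(2, Mul(2, U, Add(8, U))), Add(8, U))) (Function('W')(m, U) = Add(m, Mul(Mul(Add(8, U), Add(U, U)), Add(Mul(Add(8, U), Add(U, U)), 2))) = Add(m, Mul(Mul(Add(8, U), Mul(2, U)), Add(Mul(Add(8, U), Mul(2, U)), 2))) = Add(m, Mul(Mul(2, U, Add(8, U)), Add(Mul(2, U, Add(8, U)), 2))) = Add(m, Mul(Mul(2, U, Add(8, U)), Add(2, Mul(2, U, Add(8, U))))) = Add(m, Mul(2, U, Add(2, Mul(2, U, Add(8, U))), Add(8, U))))
Pow(Add(Function('W')(Mul(117, Pow(-170, -1)), 72), Add(Mul(-108, -67), -71)), Rational(1, 2)) = Pow(Add(Add(Mul(117, Pow(-170, -1)), Mul(4, 72, Add(1, Mul(72, Add(8, 72))), Add(8, 72))), Add(Mul(-108, -67), -71)), Rational(1, 2)) = Pow(Add(Add(Mul(117, Rational(-1, 170)), Mul(4, 72, Add(1, Mul(72, 80)), 80)), Add(7236, -71)), Rational(1, 2)) = Pow(Add(Add(Rational(-117, 170), Mul(4, 72, Add(1, 5760), 80)), 7165), Rational(1, 2)) = Pow(Add(Add(Rational(-117, 170), Mul(4, 72, 5761, 80)), 7165), Rational(1, 2)) = Pow(Add(Add(Rational(-117, 170), 132733440), 7165), Rational(1, 2)) = Pow(Add(Rational(22564684683, 170), 7165), Rational(1, 2)) = Pow(Rational(22565902733, 170), Rational(1, 2)) = Mul(Rational(1, 170), Pow(3836203464610, Rational(1, 2)))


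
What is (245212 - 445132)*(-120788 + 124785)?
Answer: -799080240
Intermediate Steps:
(245212 - 445132)*(-120788 + 124785) = -199920*3997 = -799080240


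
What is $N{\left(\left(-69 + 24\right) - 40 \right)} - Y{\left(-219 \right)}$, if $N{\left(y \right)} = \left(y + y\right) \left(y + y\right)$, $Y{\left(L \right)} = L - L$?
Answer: $28900$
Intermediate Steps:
$Y{\left(L \right)} = 0$
$N{\left(y \right)} = 4 y^{2}$ ($N{\left(y \right)} = 2 y 2 y = 4 y^{2}$)
$N{\left(\left(-69 + 24\right) - 40 \right)} - Y{\left(-219 \right)} = 4 \left(\left(-69 + 24\right) - 40\right)^{2} - 0 = 4 \left(-45 - 40\right)^{2} + 0 = 4 \left(-85\right)^{2} + 0 = 4 \cdot 7225 + 0 = 28900 + 0 = 28900$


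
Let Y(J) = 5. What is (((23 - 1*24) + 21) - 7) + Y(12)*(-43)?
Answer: -202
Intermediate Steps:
(((23 - 1*24) + 21) - 7) + Y(12)*(-43) = (((23 - 1*24) + 21) - 7) + 5*(-43) = (((23 - 24) + 21) - 7) - 215 = ((-1 + 21) - 7) - 215 = (20 - 7) - 215 = 13 - 215 = -202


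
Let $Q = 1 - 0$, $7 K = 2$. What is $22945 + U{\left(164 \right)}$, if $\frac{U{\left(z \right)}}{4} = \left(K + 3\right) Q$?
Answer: $\frac{160707}{7} \approx 22958.0$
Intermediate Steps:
$K = \frac{2}{7}$ ($K = \frac{1}{7} \cdot 2 = \frac{2}{7} \approx 0.28571$)
$Q = 1$ ($Q = 1 + 0 = 1$)
$U{\left(z \right)} = \frac{92}{7}$ ($U{\left(z \right)} = 4 \left(\frac{2}{7} + 3\right) 1 = 4 \cdot \frac{23}{7} \cdot 1 = 4 \cdot \frac{23}{7} = \frac{92}{7}$)
$22945 + U{\left(164 \right)} = 22945 + \frac{92}{7} = \frac{160707}{7}$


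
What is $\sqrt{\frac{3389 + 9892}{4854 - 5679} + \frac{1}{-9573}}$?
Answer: $\frac{i \sqrt{4462735453638}}{526515} \approx 4.0123 i$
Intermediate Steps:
$\sqrt{\frac{3389 + 9892}{4854 - 5679} + \frac{1}{-9573}} = \sqrt{\frac{13281}{-825} - \frac{1}{9573}} = \sqrt{13281 \left(- \frac{1}{825}\right) - \frac{1}{9573}} = \sqrt{- \frac{4427}{275} - \frac{1}{9573}} = \sqrt{- \frac{42379946}{2632575}} = \frac{i \sqrt{4462735453638}}{526515}$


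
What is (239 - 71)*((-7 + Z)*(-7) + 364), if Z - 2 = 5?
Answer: 61152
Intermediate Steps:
Z = 7 (Z = 2 + 5 = 7)
(239 - 71)*((-7 + Z)*(-7) + 364) = (239 - 71)*((-7 + 7)*(-7) + 364) = 168*(0*(-7) + 364) = 168*(0 + 364) = 168*364 = 61152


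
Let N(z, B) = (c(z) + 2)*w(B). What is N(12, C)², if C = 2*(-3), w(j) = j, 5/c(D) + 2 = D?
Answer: 225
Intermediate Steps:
c(D) = 5/(-2 + D)
C = -6
N(z, B) = B*(2 + 5/(-2 + z)) (N(z, B) = (5/(-2 + z) + 2)*B = (2 + 5/(-2 + z))*B = B*(2 + 5/(-2 + z)))
N(12, C)² = (-6*(1 + 2*12)/(-2 + 12))² = (-6*(1 + 24)/10)² = (-6*⅒*25)² = (-15)² = 225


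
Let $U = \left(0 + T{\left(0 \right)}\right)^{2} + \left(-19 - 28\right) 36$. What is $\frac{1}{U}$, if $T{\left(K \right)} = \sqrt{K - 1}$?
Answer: $- \frac{1}{1693} \approx -0.00059067$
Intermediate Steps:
$T{\left(K \right)} = \sqrt{-1 + K}$
$U = -1693$ ($U = \left(0 + \sqrt{-1 + 0}\right)^{2} + \left(-19 - 28\right) 36 = \left(0 + \sqrt{-1}\right)^{2} + \left(-19 - 28\right) 36 = \left(0 + i\right)^{2} - 1692 = i^{2} - 1692 = -1 - 1692 = -1693$)
$\frac{1}{U} = \frac{1}{-1693} = - \frac{1}{1693}$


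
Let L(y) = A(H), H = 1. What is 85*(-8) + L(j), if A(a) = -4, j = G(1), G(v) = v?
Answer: -684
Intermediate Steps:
j = 1
L(y) = -4
85*(-8) + L(j) = 85*(-8) - 4 = -680 - 4 = -684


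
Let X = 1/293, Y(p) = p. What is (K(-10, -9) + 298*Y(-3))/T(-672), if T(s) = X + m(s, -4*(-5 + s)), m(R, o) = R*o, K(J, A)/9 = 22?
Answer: 203928/533194367 ≈ 0.00038246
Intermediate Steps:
K(J, A) = 198 (K(J, A) = 9*22 = 198)
X = 1/293 ≈ 0.0034130
T(s) = 1/293 + s*(20 - 4*s) (T(s) = 1/293 + s*(-4*(-5 + s)) = 1/293 + s*(20 - 4*s))
(K(-10, -9) + 298*Y(-3))/T(-672) = (198 + 298*(-3))/(1/293 - 4*(-672)*(-5 - 672)) = (198 - 894)/(1/293 - 4*(-672)*(-677)) = -696/(1/293 - 1819776) = -696/(-533194367/293) = -696*(-293/533194367) = 203928/533194367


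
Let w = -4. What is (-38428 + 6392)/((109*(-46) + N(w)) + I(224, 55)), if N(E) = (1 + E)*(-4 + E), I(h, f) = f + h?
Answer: 32036/4711 ≈ 6.8003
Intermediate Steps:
(-38428 + 6392)/((109*(-46) + N(w)) + I(224, 55)) = (-38428 + 6392)/((109*(-46) + (-4 + (-4)² - 3*(-4))) + (55 + 224)) = -32036/((-5014 + (-4 + 16 + 12)) + 279) = -32036/((-5014 + 24) + 279) = -32036/(-4990 + 279) = -32036/(-4711) = -32036*(-1/4711) = 32036/4711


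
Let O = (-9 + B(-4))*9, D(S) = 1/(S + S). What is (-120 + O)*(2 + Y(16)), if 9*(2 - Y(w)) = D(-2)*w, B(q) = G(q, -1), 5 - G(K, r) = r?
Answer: -1960/3 ≈ -653.33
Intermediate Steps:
G(K, r) = 5 - r
B(q) = 6 (B(q) = 5 - 1*(-1) = 5 + 1 = 6)
D(S) = 1/(2*S)
Y(w) = 2 + w/36 (Y(w) = 2 - (½)/(-2)*w/9 = 2 - (½)*(-½)*w/9 = 2 - (-1)*w/36 = 2 + w/36)
O = -27 (O = (-9 + 6)*9 = -3*9 = -27)
(-120 + O)*(2 + Y(16)) = (-120 - 27)*(2 + (2 + (1/36)*16)) = -147*(2 + (2 + 4/9)) = -147*(2 + 22/9) = -147*40/9 = -1960/3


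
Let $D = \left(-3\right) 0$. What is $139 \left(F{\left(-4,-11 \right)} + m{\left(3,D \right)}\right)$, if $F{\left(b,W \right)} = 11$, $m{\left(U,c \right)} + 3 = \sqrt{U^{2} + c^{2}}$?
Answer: $1529$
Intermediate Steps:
$D = 0$
$m{\left(U,c \right)} = -3 + \sqrt{U^{2} + c^{2}}$
$139 \left(F{\left(-4,-11 \right)} + m{\left(3,D \right)}\right) = 139 \left(11 - \left(3 - \sqrt{3^{2} + 0^{2}}\right)\right) = 139 \left(11 - \left(3 - \sqrt{9 + 0}\right)\right) = 139 \left(11 - \left(3 - \sqrt{9}\right)\right) = 139 \left(11 + \left(-3 + 3\right)\right) = 139 \left(11 + 0\right) = 139 \cdot 11 = 1529$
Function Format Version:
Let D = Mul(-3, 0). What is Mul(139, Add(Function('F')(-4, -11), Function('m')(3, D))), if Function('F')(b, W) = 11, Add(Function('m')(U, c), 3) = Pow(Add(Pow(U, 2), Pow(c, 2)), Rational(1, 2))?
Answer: 1529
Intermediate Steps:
D = 0
Function('m')(U, c) = Add(-3, Pow(Add(Pow(U, 2), Pow(c, 2)), Rational(1, 2)))
Mul(139, Add(Function('F')(-4, -11), Function('m')(3, D))) = Mul(139, Add(11, Add(-3, Pow(Add(Pow(3, 2), Pow(0, 2)), Rational(1, 2))))) = Mul(139, Add(11, Add(-3, Pow(Add(9, 0), Rational(1, 2))))) = Mul(139, Add(11, Add(-3, Pow(9, Rational(1, 2))))) = Mul(139, Add(11, Add(-3, 3))) = Mul(139, Add(11, 0)) = Mul(139, 11) = 1529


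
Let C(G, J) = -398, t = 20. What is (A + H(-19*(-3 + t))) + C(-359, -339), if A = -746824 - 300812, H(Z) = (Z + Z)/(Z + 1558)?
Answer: -68122244/65 ≈ -1.0480e+6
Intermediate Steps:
H(Z) = 2*Z/(1558 + Z) (H(Z) = (2*Z)/(1558 + Z) = 2*Z/(1558 + Z))
A = -1047636
(A + H(-19*(-3 + t))) + C(-359, -339) = (-1047636 + 2*(-19*(-3 + 20))/(1558 - 19*(-3 + 20))) - 398 = (-1047636 + 2*(-19*17)/(1558 - 19*17)) - 398 = (-1047636 + 2*(-323)/(1558 - 323)) - 398 = (-1047636 + 2*(-323)/1235) - 398 = (-1047636 + 2*(-323)*(1/1235)) - 398 = (-1047636 - 34/65) - 398 = -68096374/65 - 398 = -68122244/65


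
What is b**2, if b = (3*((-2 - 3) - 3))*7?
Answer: 28224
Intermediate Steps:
b = -168 (b = (3*(-5 - 3))*7 = (3*(-8))*7 = -24*7 = -168)
b**2 = (-168)**2 = 28224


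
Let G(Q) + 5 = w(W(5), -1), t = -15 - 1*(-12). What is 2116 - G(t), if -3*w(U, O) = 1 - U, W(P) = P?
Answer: 6359/3 ≈ 2119.7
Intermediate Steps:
t = -3 (t = -15 + 12 = -3)
w(U, O) = -⅓ + U/3 (w(U, O) = -(1 - U)/3 = -⅓ + U/3)
G(Q) = -11/3 (G(Q) = -5 + (-⅓ + (⅓)*5) = -5 + (-⅓ + 5/3) = -5 + 4/3 = -11/3)
2116 - G(t) = 2116 - 1*(-11/3) = 2116 + 11/3 = 6359/3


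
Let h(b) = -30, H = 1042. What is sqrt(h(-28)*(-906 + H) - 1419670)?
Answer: 25*I*sqrt(2278) ≈ 1193.2*I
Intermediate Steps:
sqrt(h(-28)*(-906 + H) - 1419670) = sqrt(-30*(-906 + 1042) - 1419670) = sqrt(-30*136 - 1419670) = sqrt(-4080 - 1419670) = sqrt(-1423750) = 25*I*sqrt(2278)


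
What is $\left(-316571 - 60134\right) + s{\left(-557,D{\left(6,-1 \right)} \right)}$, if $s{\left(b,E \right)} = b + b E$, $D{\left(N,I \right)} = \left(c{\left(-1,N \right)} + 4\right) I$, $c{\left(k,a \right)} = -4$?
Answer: $-377262$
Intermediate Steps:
$D{\left(N,I \right)} = 0$ ($D{\left(N,I \right)} = \left(-4 + 4\right) I = 0 I = 0$)
$s{\left(b,E \right)} = b + E b$
$\left(-316571 - 60134\right) + s{\left(-557,D{\left(6,-1 \right)} \right)} = \left(-316571 - 60134\right) - 557 \left(1 + 0\right) = -376705 - 557 = -377262$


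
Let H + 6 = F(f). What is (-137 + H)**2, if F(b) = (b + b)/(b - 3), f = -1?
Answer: 81225/4 ≈ 20306.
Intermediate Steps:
F(b) = 2*b/(-3 + b) (F(b) = (2*b)/(-3 + b) = 2*b/(-3 + b))
H = -11/2 (H = -6 + 2*(-1)/(-3 - 1) = -6 + 2*(-1)/(-4) = -6 + 2*(-1)*(-1/4) = -6 + 1/2 = -11/2 ≈ -5.5000)
(-137 + H)**2 = (-137 - 11/2)**2 = (-285/2)**2 = 81225/4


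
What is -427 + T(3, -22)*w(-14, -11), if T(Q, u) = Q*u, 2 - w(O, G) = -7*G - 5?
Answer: 4193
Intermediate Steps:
w(O, G) = 7 + 7*G (w(O, G) = 2 - (-7*G - 5) = 2 - (-5 - 7*G) = 2 + (5 + 7*G) = 7 + 7*G)
-427 + T(3, -22)*w(-14, -11) = -427 + (3*(-22))*(7 + 7*(-11)) = -427 - 66*(7 - 77) = -427 - 66*(-70) = -427 + 4620 = 4193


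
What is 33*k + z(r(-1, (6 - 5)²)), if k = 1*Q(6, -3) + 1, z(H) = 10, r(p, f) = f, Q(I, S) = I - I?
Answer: 43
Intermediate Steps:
Q(I, S) = 0
k = 1 (k = 1*0 + 1 = 0 + 1 = 1)
33*k + z(r(-1, (6 - 5)²)) = 33*1 + 10 = 33 + 10 = 43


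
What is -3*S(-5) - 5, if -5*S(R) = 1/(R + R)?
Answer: -253/50 ≈ -5.0600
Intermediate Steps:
S(R) = -1/(10*R) (S(R) = -1/(5*(R + R)) = -1/(2*R)/5 = -1/(10*R))
-3*S(-5) - 5 = -(-3)/(10*(-5)) - 5 = -(-3)*(-1)/(10*5) - 5 = -3*1/50 - 5 = -3/50 - 5 = -253/50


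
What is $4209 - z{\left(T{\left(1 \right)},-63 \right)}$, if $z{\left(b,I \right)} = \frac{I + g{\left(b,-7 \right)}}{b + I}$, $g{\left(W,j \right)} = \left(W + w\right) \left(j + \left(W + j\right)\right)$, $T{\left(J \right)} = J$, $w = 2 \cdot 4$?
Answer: $\frac{130389}{31} \approx 4206.1$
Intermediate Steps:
$w = 8$
$g{\left(W,j \right)} = \left(8 + W\right) \left(W + 2 j\right)$ ($g{\left(W,j \right)} = \left(W + 8\right) \left(j + \left(W + j\right)\right) = \left(8 + W\right) \left(W + 2 j\right)$)
$z{\left(b,I \right)} = \frac{-112 + I + b^{2} - 6 b}{I + b}$ ($z{\left(b,I \right)} = \frac{I + \left(b^{2} + 8 b + 16 \left(-7\right) + 2 b \left(-7\right)\right)}{b + I} = \frac{I + \left(b^{2} + 8 b - 112 - 14 b\right)}{I + b} = \frac{I - \left(112 - b^{2} + 6 b\right)}{I + b} = \frac{-112 + I + b^{2} - 6 b}{I + b}$)
$4209 - z{\left(T{\left(1 \right)},-63 \right)} = 4209 - \frac{-112 - 63 + 1^{2} - 6}{-63 + 1} = 4209 - \frac{-112 - 63 + 1 - 6}{-62} = 4209 - \left(- \frac{1}{62}\right) \left(-180\right) = 4209 - \frac{90}{31} = \frac{130389}{31}$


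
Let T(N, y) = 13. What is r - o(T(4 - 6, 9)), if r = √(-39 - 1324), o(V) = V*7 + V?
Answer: -104 + I*√1363 ≈ -104.0 + 36.919*I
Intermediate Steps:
o(V) = 8*V (o(V) = 7*V + V = 8*V)
r = I*√1363 (r = √(-1363) = I*√1363 ≈ 36.919*I)
r - o(T(4 - 6, 9)) = I*√1363 - 8*13 = I*√1363 - 1*104 = I*√1363 - 104 = -104 + I*√1363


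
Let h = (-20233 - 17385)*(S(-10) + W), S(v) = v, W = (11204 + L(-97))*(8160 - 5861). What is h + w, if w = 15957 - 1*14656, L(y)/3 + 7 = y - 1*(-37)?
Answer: -951580675865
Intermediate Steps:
L(y) = 90 + 3*y (L(y) = -21 + 3*(y - 1*(-37)) = -21 + 3*(y + 37) = -21 + 3*(37 + y) = -21 + (111 + 3*y) = 90 + 3*y)
W = 25295897 (W = (11204 + (90 + 3*(-97)))*(8160 - 5861) = (11204 + (90 - 291))*2299 = (11204 - 201)*2299 = 11003*2299 = 25295897)
h = -951580677166 (h = (-20233 - 17385)*(-10 + 25295897) = -37618*25295887 = -951580677166)
w = 1301 (w = 15957 - 14656 = 1301)
h + w = -951580677166 + 1301 = -951580675865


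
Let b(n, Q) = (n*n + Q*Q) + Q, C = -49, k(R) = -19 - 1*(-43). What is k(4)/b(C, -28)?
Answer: 24/3157 ≈ 0.0076022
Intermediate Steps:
k(R) = 24 (k(R) = -19 + 43 = 24)
b(n, Q) = Q + Q² + n² (b(n, Q) = (n² + Q²) + Q = (Q² + n²) + Q = Q + Q² + n²)
k(4)/b(C, -28) = 24/(-28 + (-28)² + (-49)²) = 24/(-28 + 784 + 2401) = 24/3157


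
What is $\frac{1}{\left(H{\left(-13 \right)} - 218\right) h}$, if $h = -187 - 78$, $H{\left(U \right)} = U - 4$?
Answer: $\frac{1}{62275} \approx 1.6058 \cdot 10^{-5}$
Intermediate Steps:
$H{\left(U \right)} = -4 + U$ ($H{\left(U \right)} = U - 4 = -4 + U$)
$h = -265$ ($h = -187 - 78 = -265$)
$\frac{1}{\left(H{\left(-13 \right)} - 218\right) h} = \frac{1}{\left(\left(-4 - 13\right) - 218\right) \left(-265\right)} = \frac{1}{\left(-17 - 218\right) \left(-265\right)} = \frac{1}{\left(-235\right) \left(-265\right)} = \frac{1}{62275}$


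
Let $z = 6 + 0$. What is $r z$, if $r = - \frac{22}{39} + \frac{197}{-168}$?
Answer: $- \frac{3793}{364} \approx -10.42$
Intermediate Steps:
$z = 6$
$r = - \frac{3793}{2184}$ ($r = \left(-22\right) \frac{1}{39} + 197 \left(- \frac{1}{168}\right) = - \frac{22}{39} - \frac{197}{168} = - \frac{3793}{2184} \approx -1.7367$)
$r z = \left(- \frac{3793}{2184}\right) 6 = - \frac{3793}{364}$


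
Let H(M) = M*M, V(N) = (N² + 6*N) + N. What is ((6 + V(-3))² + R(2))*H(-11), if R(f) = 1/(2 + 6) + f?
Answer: 36905/8 ≈ 4613.1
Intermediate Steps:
V(N) = N² + 7*N
H(M) = M²
R(f) = ⅛ + f (R(f) = 1/8 + f = ⅛ + f)
((6 + V(-3))² + R(2))*H(-11) = ((6 - 3*(7 - 3))² + (⅛ + 2))*(-11)² = ((6 - 3*4)² + 17/8)*121 = ((6 - 12)² + 17/8)*121 = ((-6)² + 17/8)*121 = (36 + 17/8)*121 = (305/8)*121 = 36905/8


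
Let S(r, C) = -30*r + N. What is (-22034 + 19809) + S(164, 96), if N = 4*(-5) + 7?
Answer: -7158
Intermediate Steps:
N = -13 (N = -20 + 7 = -13)
S(r, C) = -13 - 30*r (S(r, C) = -30*r - 13 = -13 - 30*r)
(-22034 + 19809) + S(164, 96) = (-22034 + 19809) + (-13 - 30*164) = -2225 + (-13 - 4920) = -2225 - 4933 = -7158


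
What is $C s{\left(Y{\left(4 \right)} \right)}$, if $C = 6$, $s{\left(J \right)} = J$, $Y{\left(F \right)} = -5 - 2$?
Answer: $-42$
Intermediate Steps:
$Y{\left(F \right)} = -7$
$C s{\left(Y{\left(4 \right)} \right)} = 6 \left(-7\right) = -42$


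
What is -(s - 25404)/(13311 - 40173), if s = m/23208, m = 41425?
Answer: -589534607/623413296 ≈ -0.94566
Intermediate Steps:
s = 41425/23208 ≈ 1.7849
-(s - 25404)/(13311 - 40173) = -(41425/23208 - 25404)/(13311 - 40173) = -(-589534607)/(23208*(-26862)) = -(-589534607)*(-1)/(23208*26862) = -1*589534607/623413296 = -589534607/623413296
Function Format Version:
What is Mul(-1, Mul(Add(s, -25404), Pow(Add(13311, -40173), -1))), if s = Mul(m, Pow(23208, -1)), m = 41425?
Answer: Rational(-589534607, 623413296) ≈ -0.94566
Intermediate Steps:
s = Rational(41425, 23208) (s = Mul(41425, Pow(23208, -1)) = Mul(41425, Rational(1, 23208)) = Rational(41425, 23208) ≈ 1.7849)
Mul(-1, Mul(Add(s, -25404), Pow(Add(13311, -40173), -1))) = Mul(-1, Mul(Add(Rational(41425, 23208), -25404), Pow(Add(13311, -40173), -1))) = Mul(-1, Mul(Rational(-589534607, 23208), Pow(-26862, -1))) = Mul(-1, Mul(Rational(-589534607, 23208), Rational(-1, 26862))) = Mul(-1, Rational(589534607, 623413296)) = Rational(-589534607, 623413296)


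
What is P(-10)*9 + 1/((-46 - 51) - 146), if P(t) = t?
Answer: -21871/243 ≈ -90.004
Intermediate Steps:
P(-10)*9 + 1/((-46 - 51) - 146) = -10*9 + 1/((-46 - 51) - 146) = -90 + 1/(-97 - 146) = -90 + 1/(-243) = -90 - 1/243 = -21871/243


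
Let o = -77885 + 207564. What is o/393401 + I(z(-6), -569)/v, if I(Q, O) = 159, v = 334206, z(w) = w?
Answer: 14467350211/43825658202 ≈ 0.33011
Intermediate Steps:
o = 129679
o/393401 + I(z(-6), -569)/v = 129679/393401 + 159/334206 = 129679*(1/393401) + 159*(1/334206) = 129679/393401 + 53/111402 = 14467350211/43825658202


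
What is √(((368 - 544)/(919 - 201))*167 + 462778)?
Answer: 13*√352887666/359 ≈ 680.25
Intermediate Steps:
√(((368 - 544)/(919 - 201))*167 + 462778) = √(-176/718*167 + 462778) = √(-176*1/718*167 + 462778) = √(-88/359*167 + 462778) = √(-14696/359 + 462778) = √(166122606/359) = 13*√352887666/359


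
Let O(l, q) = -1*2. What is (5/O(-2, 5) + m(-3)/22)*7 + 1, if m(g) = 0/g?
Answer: -33/2 ≈ -16.500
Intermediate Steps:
O(l, q) = -2
m(g) = 0
(5/O(-2, 5) + m(-3)/22)*7 + 1 = (5/(-2) + 0/22)*7 + 1 = (5*(-½) + 0*(1/22))*7 + 1 = (-5/2 + 0)*7 + 1 = -5/2*7 + 1 = -35/2 + 1 = -33/2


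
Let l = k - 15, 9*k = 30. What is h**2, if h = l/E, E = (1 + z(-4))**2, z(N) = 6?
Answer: 25/441 ≈ 0.056689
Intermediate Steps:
k = 10/3 (k = (1/9)*30 = 10/3 ≈ 3.3333)
E = 49 (E = (1 + 6)**2 = 7**2 = 49)
l = -35/3 (l = 10/3 - 15 = -35/3 ≈ -11.667)
h = -5/21 (h = -35/3/49 = -35/3*1/49 = -5/21 ≈ -0.23810)
h**2 = (-5/21)**2 = 25/441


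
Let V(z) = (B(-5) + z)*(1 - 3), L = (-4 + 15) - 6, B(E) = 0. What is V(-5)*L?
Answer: 50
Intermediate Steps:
L = 5 (L = 11 - 6 = 5)
V(z) = -2*z (V(z) = (0 + z)*(1 - 3) = z*(-2) = -2*z)
V(-5)*L = -2*(-5)*5 = 10*5 = 50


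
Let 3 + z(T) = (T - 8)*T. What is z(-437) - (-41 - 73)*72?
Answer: 202670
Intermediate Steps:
z(T) = -3 + T*(-8 + T) (z(T) = -3 + (T - 8)*T = -3 + (-8 + T)*T = -3 + T*(-8 + T))
z(-437) - (-41 - 73)*72 = (-3 + (-437)² - 8*(-437)) - (-41 - 73)*72 = (-3 + 190969 + 3496) - (-114)*72 = 194462 - 1*(-8208) = 194462 + 8208 = 202670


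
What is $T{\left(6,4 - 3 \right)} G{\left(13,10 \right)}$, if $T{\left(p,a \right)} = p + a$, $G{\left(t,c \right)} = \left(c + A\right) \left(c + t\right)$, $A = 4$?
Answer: $2254$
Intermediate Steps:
$G{\left(t,c \right)} = \left(4 + c\right) \left(c + t\right)$ ($G{\left(t,c \right)} = \left(c + 4\right) \left(c + t\right) = \left(4 + c\right) \left(c + t\right)$)
$T{\left(p,a \right)} = a + p$
$T{\left(6,4 - 3 \right)} G{\left(13,10 \right)} = \left(\left(4 - 3\right) + 6\right) \left(10^{2} + 4 \cdot 10 + 4 \cdot 13 + 10 \cdot 13\right) = \left(1 + 6\right) \left(100 + 40 + 52 + 130\right) = 7 \cdot 322 = 2254$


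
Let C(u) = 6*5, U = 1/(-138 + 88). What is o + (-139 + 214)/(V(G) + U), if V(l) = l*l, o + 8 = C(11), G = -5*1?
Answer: 31228/1249 ≈ 25.002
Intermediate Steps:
U = -1/50 (U = 1/(-50) = -1/50 ≈ -0.020000)
G = -5
C(u) = 30
o = 22 (o = -8 + 30 = 22)
V(l) = l**2
o + (-139 + 214)/(V(G) + U) = 22 + (-139 + 214)/((-5)**2 - 1/50) = 22 + 75/(25 - 1/50) = 22 + 75/(1249/50) = 22 + 75*(50/1249) = 22 + 3750/1249 = 31228/1249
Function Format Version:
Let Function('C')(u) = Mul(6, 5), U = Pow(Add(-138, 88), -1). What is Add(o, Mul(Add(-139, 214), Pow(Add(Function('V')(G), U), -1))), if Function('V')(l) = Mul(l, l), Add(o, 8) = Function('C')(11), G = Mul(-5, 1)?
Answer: Rational(31228, 1249) ≈ 25.002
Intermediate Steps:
U = Rational(-1, 50) (U = Pow(-50, -1) = Rational(-1, 50) ≈ -0.020000)
G = -5
Function('C')(u) = 30
o = 22 (o = Add(-8, 30) = 22)
Function('V')(l) = Pow(l, 2)
Add(o, Mul(Add(-139, 214), Pow(Add(Function('V')(G), U), -1))) = Add(22, Mul(Add(-139, 214), Pow(Add(Pow(-5, 2), Rational(-1, 50)), -1))) = Add(22, Mul(75, Pow(Add(25, Rational(-1, 50)), -1))) = Add(22, Mul(75, Pow(Rational(1249, 50), -1))) = Add(22, Mul(75, Rational(50, 1249))) = Add(22, Rational(3750, 1249)) = Rational(31228, 1249)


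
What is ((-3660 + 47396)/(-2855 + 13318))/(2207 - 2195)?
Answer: 10934/31389 ≈ 0.34834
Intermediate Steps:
((-3660 + 47396)/(-2855 + 13318))/(2207 - 2195) = (43736/10463)/12 = (43736*(1/10463))*(1/12) = (43736/10463)*(1/12) = 10934/31389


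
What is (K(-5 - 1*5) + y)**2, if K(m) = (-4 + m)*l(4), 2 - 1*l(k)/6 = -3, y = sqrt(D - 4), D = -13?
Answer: (420 - I*sqrt(17))**2 ≈ 1.7638e+5 - 3463.0*I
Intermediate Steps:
y = I*sqrt(17) (y = sqrt(-13 - 4) = sqrt(-17) = I*sqrt(17) ≈ 4.1231*I)
l(k) = 30 (l(k) = 12 - 6*(-3) = 12 + 18 = 30)
K(m) = -120 + 30*m (K(m) = (-4 + m)*30 = -120 + 30*m)
(K(-5 - 1*5) + y)**2 = ((-120 + 30*(-5 - 1*5)) + I*sqrt(17))**2 = ((-120 + 30*(-5 - 5)) + I*sqrt(17))**2 = ((-120 + 30*(-10)) + I*sqrt(17))**2 = ((-120 - 300) + I*sqrt(17))**2 = (-420 + I*sqrt(17))**2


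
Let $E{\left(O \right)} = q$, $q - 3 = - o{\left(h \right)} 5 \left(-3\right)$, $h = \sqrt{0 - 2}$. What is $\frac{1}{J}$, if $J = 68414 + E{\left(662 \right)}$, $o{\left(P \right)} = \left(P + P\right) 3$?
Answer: $\frac{68417}{4680902089} - \frac{90 i \sqrt{2}}{4680902089} \approx 1.4616 \cdot 10^{-5} - 2.7191 \cdot 10^{-8} i$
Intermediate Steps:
$h = i \sqrt{2}$ ($h = \sqrt{-2} = i \sqrt{2} \approx 1.4142 i$)
$o{\left(P \right)} = 6 P$ ($o{\left(P \right)} = 2 P 3 = 6 P$)
$q = 3 + 90 i \sqrt{2}$ ($q = 3 + - 6 i \sqrt{2} \cdot 5 \left(-3\right) = 3 + - 6 i \sqrt{2} \left(-15\right) = 3 + 90 i \sqrt{2} \approx 3.0 + 127.28 i$)
$E{\left(O \right)} = 3 + 90 i \sqrt{2}$
$J = 68417 + 90 i \sqrt{2}$ ($J = 68414 + \left(3 + 90 i \sqrt{2}\right) = 68417 + 90 i \sqrt{2} \approx 68417.0 + 127.28 i$)
$\frac{1}{J} = \frac{1}{68417 + 90 i \sqrt{2}}$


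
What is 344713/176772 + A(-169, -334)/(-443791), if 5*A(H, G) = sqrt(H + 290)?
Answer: 764900690423/392249113260 ≈ 1.9500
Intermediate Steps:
A(H, G) = sqrt(290 + H)/5 (A(H, G) = sqrt(H + 290)/5 = sqrt(290 + H)/5)
344713/176772 + A(-169, -334)/(-443791) = 344713/176772 + (sqrt(290 - 169)/5)/(-443791) = 344713*(1/176772) + (sqrt(121)/5)*(-1/443791) = 344713/176772 + ((1/5)*11)*(-1/443791) = 344713/176772 + (11/5)*(-1/443791) = 344713/176772 - 11/2218955 = 764900690423/392249113260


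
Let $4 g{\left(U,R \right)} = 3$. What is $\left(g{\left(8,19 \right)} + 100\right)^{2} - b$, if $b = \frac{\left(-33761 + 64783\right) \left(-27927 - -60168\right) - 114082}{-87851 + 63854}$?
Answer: $\frac{19898388293}{383952} \approx 51825.0$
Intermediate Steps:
$g{\left(U,R \right)} = \frac{3}{4}$ ($g{\left(U,R \right)} = \frac{1}{4} \cdot 3 = \frac{3}{4}$)
$b = - \frac{1000066220}{23997}$ ($b = \frac{31022 \left(-27927 + 60168\right) - 114082}{-23997} = \left(31022 \cdot 32241 - 114082\right) \left(- \frac{1}{23997}\right) = \left(1000180302 - 114082\right) \left(- \frac{1}{23997}\right) = 1000066220 \left(- \frac{1}{23997}\right) = - \frac{1000066220}{23997} \approx -41675.0$)
$\left(g{\left(8,19 \right)} + 100\right)^{2} - b = \left(\frac{3}{4} + 100\right)^{2} - - \frac{1000066220}{23997} = \left(\frac{403}{4}\right)^{2} + \frac{1000066220}{23997} = \frac{162409}{16} + \frac{1000066220}{23997} = \frac{19898388293}{383952}$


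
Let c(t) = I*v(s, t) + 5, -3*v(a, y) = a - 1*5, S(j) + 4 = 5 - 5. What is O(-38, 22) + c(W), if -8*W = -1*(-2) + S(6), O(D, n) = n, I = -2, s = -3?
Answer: 65/3 ≈ 21.667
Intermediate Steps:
S(j) = -4 (S(j) = -4 + (5 - 5) = -4 + 0 = -4)
W = ¼ (W = -(-1*(-2) - 4)/8 = -(2 - 4)/8 = -⅛*(-2) = ¼ ≈ 0.25000)
v(a, y) = 5/3 - a/3 (v(a, y) = -(a - 1*5)/3 = -(a - 5)/3 = -(-5 + a)/3 = 5/3 - a/3)
c(t) = -⅓ (c(t) = -2*(5/3 - ⅓*(-3)) + 5 = -2*(5/3 + 1) + 5 = -2*8/3 + 5 = -16/3 + 5 = -⅓)
O(-38, 22) + c(W) = 22 - ⅓ = 65/3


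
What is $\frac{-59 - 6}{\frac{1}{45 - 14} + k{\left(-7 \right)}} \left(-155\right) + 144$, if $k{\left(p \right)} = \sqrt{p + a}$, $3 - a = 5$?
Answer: $\frac{62317}{346} - \frac{1161849 i}{346} \approx 180.11 - 3357.9 i$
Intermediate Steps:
$a = -2$ ($a = 3 - 5 = -2$)
$k{\left(p \right)} = \sqrt{-2 + p}$ ($k{\left(p \right)} = \sqrt{p - 2} = \sqrt{-2 + p}$)
$\frac{-59 - 6}{\frac{1}{45 - 14} + k{\left(-7 \right)}} \left(-155\right) + 144 = \frac{-59 - 6}{\frac{1}{45 - 14} + \sqrt{-2 - 7}} \left(-155\right) + 144 = - \frac{65}{\frac{1}{31} + \sqrt{-9}} \left(-155\right) + 144 = - \frac{65}{\frac{1}{31} + 3 i} \left(-155\right) + 144 = - 65 \frac{961 \left(\frac{1}{31} - 3 i\right)}{8650} \left(-155\right) + 144 = - \frac{12493 \left(\frac{1}{31} - 3 i\right)}{1730} \left(-155\right) + 144 = \frac{387283 \left(\frac{1}{31} - 3 i\right)}{346} + 144 = 144 + \frac{387283 \left(\frac{1}{31} - 3 i\right)}{346}$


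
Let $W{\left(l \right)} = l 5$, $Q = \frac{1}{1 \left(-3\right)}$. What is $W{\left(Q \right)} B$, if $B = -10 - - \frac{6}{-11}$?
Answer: $\frac{580}{33} \approx 17.576$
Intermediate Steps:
$Q = - \frac{1}{3}$ ($Q = \frac{1}{-3} = - \frac{1}{3} \approx -0.33333$)
$W{\left(l \right)} = 5 l$
$B = - \frac{116}{11}$ ($B = -10 - \left(-6\right) \left(- \frac{1}{11}\right) = -10 - \frac{6}{11} = - \frac{116}{11} \approx -10.545$)
$W{\left(Q \right)} B = 5 \left(- \frac{1}{3}\right) \left(- \frac{116}{11}\right) = \left(- \frac{5}{3}\right) \left(- \frac{116}{11}\right) = \frac{580}{33}$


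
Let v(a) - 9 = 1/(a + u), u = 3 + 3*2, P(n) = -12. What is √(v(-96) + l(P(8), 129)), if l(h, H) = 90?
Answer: 2*√187311/87 ≈ 9.9493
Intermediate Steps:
u = 9 (u = 3 + 6 = 9)
v(a) = 9 + 1/(9 + a) (v(a) = 9 + 1/(a + 9) = 9 + 1/(9 + a))
√(v(-96) + l(P(8), 129)) = √((82 + 9*(-96))/(9 - 96) + 90) = √((82 - 864)/(-87) + 90) = √(-1/87*(-782) + 90) = √(782/87 + 90) = √(8612/87) = 2*√187311/87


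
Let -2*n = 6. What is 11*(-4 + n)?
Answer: -77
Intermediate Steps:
n = -3 (n = -½*6 = -3)
11*(-4 + n) = 11*(-4 - 3) = 11*(-7) = -77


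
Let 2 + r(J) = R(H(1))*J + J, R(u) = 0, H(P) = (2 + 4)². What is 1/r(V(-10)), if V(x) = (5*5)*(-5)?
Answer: -1/127 ≈ -0.0078740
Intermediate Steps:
H(P) = 36 (H(P) = 6² = 36)
V(x) = -125 (V(x) = 25*(-5) = -125)
r(J) = -2 + J (r(J) = -2 + (0*J + J) = -2 + (0 + J) = -2 + J)
1/r(V(-10)) = 1/(-2 - 125) = 1/(-127) = -1/127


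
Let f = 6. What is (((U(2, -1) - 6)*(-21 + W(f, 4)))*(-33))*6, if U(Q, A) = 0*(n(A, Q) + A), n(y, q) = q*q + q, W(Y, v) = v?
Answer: -20196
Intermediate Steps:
n(y, q) = q + q**2 (n(y, q) = q**2 + q = q + q**2)
U(Q, A) = 0 (U(Q, A) = 0*(Q*(1 + Q) + A) = 0*(A + Q*(1 + Q)) = 0)
(((U(2, -1) - 6)*(-21 + W(f, 4)))*(-33))*6 = (((0 - 6)*(-21 + 4))*(-33))*6 = (-6*(-17)*(-33))*6 = (102*(-33))*6 = -3366*6 = -20196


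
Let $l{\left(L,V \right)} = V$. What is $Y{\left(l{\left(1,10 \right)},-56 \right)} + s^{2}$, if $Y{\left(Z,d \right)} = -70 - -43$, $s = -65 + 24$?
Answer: $1654$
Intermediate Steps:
$s = -41$
$Y{\left(Z,d \right)} = -27$ ($Y{\left(Z,d \right)} = -70 + 43 = -27$)
$Y{\left(l{\left(1,10 \right)},-56 \right)} + s^{2} = -27 + \left(-41\right)^{2} = -27 + 1681 = 1654$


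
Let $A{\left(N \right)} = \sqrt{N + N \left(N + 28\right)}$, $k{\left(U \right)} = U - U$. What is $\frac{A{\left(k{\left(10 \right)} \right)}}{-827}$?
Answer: $0$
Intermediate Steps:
$k{\left(U \right)} = 0$
$A{\left(N \right)} = \sqrt{N + N \left(28 + N\right)}$
$\frac{A{\left(k{\left(10 \right)} \right)}}{-827} = \frac{\sqrt{0 \left(29 + 0\right)}}{-827} = \sqrt{0 \cdot 29} \left(- \frac{1}{827}\right) = \sqrt{0} \left(- \frac{1}{827}\right) = 0 \left(- \frac{1}{827}\right) = 0$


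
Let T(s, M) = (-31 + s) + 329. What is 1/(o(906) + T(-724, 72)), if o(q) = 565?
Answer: 1/139 ≈ 0.0071942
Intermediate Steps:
T(s, M) = 298 + s
1/(o(906) + T(-724, 72)) = 1/(565 + (298 - 724)) = 1/(565 - 426) = 1/139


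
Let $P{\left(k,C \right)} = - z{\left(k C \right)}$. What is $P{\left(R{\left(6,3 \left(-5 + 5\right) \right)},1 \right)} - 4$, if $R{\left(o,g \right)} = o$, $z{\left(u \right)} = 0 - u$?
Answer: $2$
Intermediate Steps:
$z{\left(u \right)} = - u$
$P{\left(k,C \right)} = C k$ ($P{\left(k,C \right)} = - \left(-1\right) k C = - \left(-1\right) C k = C k$)
$P{\left(R{\left(6,3 \left(-5 + 5\right) \right)},1 \right)} - 4 = 1 \cdot 6 - 4 = 6 - 4 = 2$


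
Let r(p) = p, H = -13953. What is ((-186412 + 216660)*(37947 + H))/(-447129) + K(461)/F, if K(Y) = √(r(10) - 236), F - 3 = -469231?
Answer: -80641168/49681 - I*√226/469228 ≈ -1623.2 - 3.2038e-5*I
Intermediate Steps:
F = -469228 (F = 3 - 469231 = -469228)
K(Y) = I*√226 (K(Y) = √(10 - 236) = √(-226) = I*√226)
((-186412 + 216660)*(37947 + H))/(-447129) + K(461)/F = ((-186412 + 216660)*(37947 - 13953))/(-447129) + (I*√226)/(-469228) = (30248*23994)*(-1/447129) + (I*√226)*(-1/469228) = 725770512*(-1/447129) - I*√226/469228 = -80641168/49681 - I*√226/469228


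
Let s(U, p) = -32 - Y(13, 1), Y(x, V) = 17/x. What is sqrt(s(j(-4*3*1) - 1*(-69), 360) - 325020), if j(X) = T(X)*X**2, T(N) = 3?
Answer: I*sqrt(54934009)/13 ≈ 570.13*I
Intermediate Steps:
j(X) = 3*X**2
s(U, p) = -433/13 (s(U, p) = -32 - 17/13 = -433/13)
sqrt(s(j(-4*3*1) - 1*(-69), 360) - 325020) = sqrt(-433/13 - 325020) = sqrt(-4225693/13) = I*sqrt(54934009)/13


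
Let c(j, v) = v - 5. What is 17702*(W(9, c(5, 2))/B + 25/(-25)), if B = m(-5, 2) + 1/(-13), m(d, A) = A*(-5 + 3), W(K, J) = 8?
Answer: -52438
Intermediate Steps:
c(j, v) = -5 + v
m(d, A) = -2*A (m(d, A) = A*(-2) = -2*A)
B = -53/13 (B = -2*2 + 1/(-13) = -4 - 1/13 = -53/13 ≈ -4.0769)
17702*(W(9, c(5, 2))/B + 25/(-25)) = 17702*(8/(-53/13) + 25/(-25)) = 17702*(8*(-13/53) + 25*(-1/25)) = 17702*(-104/53 - 1) = 17702*(-157/53) = -52438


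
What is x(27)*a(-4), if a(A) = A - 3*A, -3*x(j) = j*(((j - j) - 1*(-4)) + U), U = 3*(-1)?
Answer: -72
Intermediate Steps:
U = -3
x(j) = -j/3 (x(j) = -j*(((j - j) - 1*(-4)) - 3)/3 = -j*((0 + 4) - 3)/3 = -j*(4 - 3)/3 = -j/3)
a(A) = -2*A
x(27)*a(-4) = (-⅓*27)*(-2*(-4)) = -9*8 = -72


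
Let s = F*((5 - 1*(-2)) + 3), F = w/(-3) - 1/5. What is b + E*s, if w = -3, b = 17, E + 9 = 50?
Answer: 345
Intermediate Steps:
E = 41 (E = -9 + 50 = 41)
F = ⅘ (F = -3/(-3) - 1/5 = -3*(-⅓) - 1*⅕ = 1 - ⅕ = ⅘ ≈ 0.80000)
s = 8 (s = 4*((5 - 1*(-2)) + 3)/5 = 4*((5 + 2) + 3)/5 = 4*(7 + 3)/5 = (⅘)*10 = 8)
b + E*s = 17 + 41*8 = 17 + 328 = 345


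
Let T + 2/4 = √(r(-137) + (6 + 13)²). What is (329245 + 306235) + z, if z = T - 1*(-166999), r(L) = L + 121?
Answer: 1604957/2 + √345 ≈ 8.0250e+5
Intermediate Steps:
r(L) = 121 + L
T = -½ + √345 (T = -½ + √((121 - 137) + (6 + 13)²) = -½ + √(-16 + 19²) = -½ + √(-16 + 361) = -½ + √345 ≈ 18.074)
z = 333997/2 + √345 (z = (-½ + √345) - 1*(-166999) = (-½ + √345) + 166999 = 333997/2 + √345 ≈ 1.6702e+5)
(329245 + 306235) + z = (329245 + 306235) + (333997/2 + √345) = 635480 + (333997/2 + √345) = 1604957/2 + √345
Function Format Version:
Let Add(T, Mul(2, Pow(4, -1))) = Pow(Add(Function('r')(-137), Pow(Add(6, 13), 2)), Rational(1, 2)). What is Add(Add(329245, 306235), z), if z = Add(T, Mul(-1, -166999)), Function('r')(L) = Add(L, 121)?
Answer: Add(Rational(1604957, 2), Pow(345, Rational(1, 2))) ≈ 8.0250e+5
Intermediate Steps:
Function('r')(L) = Add(121, L)
T = Add(Rational(-1, 2), Pow(345, Rational(1, 2))) (T = Add(Rational(-1, 2), Pow(Add(Add(121, -137), Pow(Add(6, 13), 2)), Rational(1, 2))) = Add(Rational(-1, 2), Pow(Add(-16, Pow(19, 2)), Rational(1, 2))) = Add(Rational(-1, 2), Pow(Add(-16, 361), Rational(1, 2))) = Add(Rational(-1, 2), Pow(345, Rational(1, 2))) ≈ 18.074)
z = Add(Rational(333997, 2), Pow(345, Rational(1, 2))) (z = Add(Add(Rational(-1, 2), Pow(345, Rational(1, 2))), Mul(-1, -166999)) = Add(Add(Rational(-1, 2), Pow(345, Rational(1, 2))), 166999) = Add(Rational(333997, 2), Pow(345, Rational(1, 2))) ≈ 1.6702e+5)
Add(Add(329245, 306235), z) = Add(Add(329245, 306235), Add(Rational(333997, 2), Pow(345, Rational(1, 2)))) = Add(635480, Add(Rational(333997, 2), Pow(345, Rational(1, 2)))) = Add(Rational(1604957, 2), Pow(345, Rational(1, 2)))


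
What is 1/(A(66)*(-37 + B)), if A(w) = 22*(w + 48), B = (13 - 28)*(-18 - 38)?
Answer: 1/2013924 ≈ 4.9654e-7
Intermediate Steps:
B = 840 (B = -15*(-56) = 840)
A(w) = 1056 + 22*w (A(w) = 22*(48 + w) = 1056 + 22*w)
1/(A(66)*(-37 + B)) = 1/((1056 + 22*66)*(-37 + 840)) = 1/((1056 + 1452)*803) = 1/(2508*803) = 1/2013924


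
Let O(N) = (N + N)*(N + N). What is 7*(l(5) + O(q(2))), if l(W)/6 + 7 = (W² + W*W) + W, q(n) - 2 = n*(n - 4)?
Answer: 2128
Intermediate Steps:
q(n) = 2 + n*(-4 + n) (q(n) = 2 + n*(n - 4) = 2 + n*(-4 + n))
l(W) = -42 + 6*W + 12*W² (l(W) = -42 + 6*((W² + W*W) + W) = -42 + 6*((W² + W²) + W) = -42 + 6*(2*W² + W) = -42 + 6*(W + 2*W²) = -42 + (6*W + 12*W²) = -42 + 6*W + 12*W²)
O(N) = 4*N² (O(N) = (2*N)*(2*N) = 4*N²)
7*(l(5) + O(q(2))) = 7*((-42 + 6*5 + 12*5²) + 4*(2 + 2² - 4*2)²) = 7*((-42 + 30 + 12*25) + 4*(2 + 4 - 8)²) = 7*((-42 + 30 + 300) + 4*(-2)²) = 7*(288 + 4*4) = 7*(288 + 16) = 7*304 = 2128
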